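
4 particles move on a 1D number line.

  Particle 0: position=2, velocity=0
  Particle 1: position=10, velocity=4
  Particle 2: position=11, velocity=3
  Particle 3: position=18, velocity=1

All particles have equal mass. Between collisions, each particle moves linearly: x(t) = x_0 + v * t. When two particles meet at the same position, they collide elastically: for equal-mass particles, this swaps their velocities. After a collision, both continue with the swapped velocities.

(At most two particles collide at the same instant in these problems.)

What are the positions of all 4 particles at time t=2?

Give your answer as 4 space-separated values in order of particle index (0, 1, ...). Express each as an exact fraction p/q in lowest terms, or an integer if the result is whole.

Collision at t=1: particles 1 and 2 swap velocities; positions: p0=2 p1=14 p2=14 p3=19; velocities now: v0=0 v1=3 v2=4 v3=1
Advance to t=2 (no further collisions before then); velocities: v0=0 v1=3 v2=4 v3=1; positions = 2 17 18 20

Answer: 2 17 18 20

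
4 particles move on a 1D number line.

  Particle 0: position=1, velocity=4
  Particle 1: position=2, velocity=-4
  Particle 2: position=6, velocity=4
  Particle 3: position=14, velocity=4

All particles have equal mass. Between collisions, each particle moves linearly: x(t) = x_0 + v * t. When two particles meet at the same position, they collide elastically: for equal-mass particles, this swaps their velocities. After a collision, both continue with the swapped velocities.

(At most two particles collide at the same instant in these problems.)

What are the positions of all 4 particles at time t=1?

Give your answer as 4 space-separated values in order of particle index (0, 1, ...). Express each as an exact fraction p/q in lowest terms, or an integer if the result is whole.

Collision at t=1/8: particles 0 and 1 swap velocities; positions: p0=3/2 p1=3/2 p2=13/2 p3=29/2; velocities now: v0=-4 v1=4 v2=4 v3=4
Advance to t=1 (no further collisions before then); velocities: v0=-4 v1=4 v2=4 v3=4; positions = -2 5 10 18

Answer: -2 5 10 18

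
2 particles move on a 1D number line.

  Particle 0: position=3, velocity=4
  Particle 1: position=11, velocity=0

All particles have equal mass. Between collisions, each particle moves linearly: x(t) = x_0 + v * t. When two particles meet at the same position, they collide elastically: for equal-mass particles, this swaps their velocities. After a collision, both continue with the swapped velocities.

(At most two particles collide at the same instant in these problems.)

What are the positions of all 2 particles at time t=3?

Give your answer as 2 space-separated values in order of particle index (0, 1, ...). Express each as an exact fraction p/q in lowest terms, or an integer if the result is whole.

Answer: 11 15

Derivation:
Collision at t=2: particles 0 and 1 swap velocities; positions: p0=11 p1=11; velocities now: v0=0 v1=4
Advance to t=3 (no further collisions before then); velocities: v0=0 v1=4; positions = 11 15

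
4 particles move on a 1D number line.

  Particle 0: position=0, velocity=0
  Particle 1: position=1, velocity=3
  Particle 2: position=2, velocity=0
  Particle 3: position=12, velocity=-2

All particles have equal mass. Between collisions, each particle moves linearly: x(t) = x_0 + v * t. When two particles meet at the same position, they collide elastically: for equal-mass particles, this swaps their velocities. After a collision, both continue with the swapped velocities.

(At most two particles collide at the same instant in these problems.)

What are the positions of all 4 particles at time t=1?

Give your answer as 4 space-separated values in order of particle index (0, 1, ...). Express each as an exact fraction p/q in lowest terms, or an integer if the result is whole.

Answer: 0 2 4 10

Derivation:
Collision at t=1/3: particles 1 and 2 swap velocities; positions: p0=0 p1=2 p2=2 p3=34/3; velocities now: v0=0 v1=0 v2=3 v3=-2
Advance to t=1 (no further collisions before then); velocities: v0=0 v1=0 v2=3 v3=-2; positions = 0 2 4 10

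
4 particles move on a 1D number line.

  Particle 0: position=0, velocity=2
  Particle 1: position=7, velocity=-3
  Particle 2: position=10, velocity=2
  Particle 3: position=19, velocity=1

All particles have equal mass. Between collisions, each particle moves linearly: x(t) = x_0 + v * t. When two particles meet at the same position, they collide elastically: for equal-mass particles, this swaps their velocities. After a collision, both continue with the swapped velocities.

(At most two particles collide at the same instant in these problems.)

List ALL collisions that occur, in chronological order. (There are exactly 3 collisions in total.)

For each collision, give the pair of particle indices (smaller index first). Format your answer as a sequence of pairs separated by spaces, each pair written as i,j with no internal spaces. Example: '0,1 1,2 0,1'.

Answer: 0,1 2,3 1,2

Derivation:
Collision at t=7/5: particles 0 and 1 swap velocities; positions: p0=14/5 p1=14/5 p2=64/5 p3=102/5; velocities now: v0=-3 v1=2 v2=2 v3=1
Collision at t=9: particles 2 and 3 swap velocities; positions: p0=-20 p1=18 p2=28 p3=28; velocities now: v0=-3 v1=2 v2=1 v3=2
Collision at t=19: particles 1 and 2 swap velocities; positions: p0=-50 p1=38 p2=38 p3=48; velocities now: v0=-3 v1=1 v2=2 v3=2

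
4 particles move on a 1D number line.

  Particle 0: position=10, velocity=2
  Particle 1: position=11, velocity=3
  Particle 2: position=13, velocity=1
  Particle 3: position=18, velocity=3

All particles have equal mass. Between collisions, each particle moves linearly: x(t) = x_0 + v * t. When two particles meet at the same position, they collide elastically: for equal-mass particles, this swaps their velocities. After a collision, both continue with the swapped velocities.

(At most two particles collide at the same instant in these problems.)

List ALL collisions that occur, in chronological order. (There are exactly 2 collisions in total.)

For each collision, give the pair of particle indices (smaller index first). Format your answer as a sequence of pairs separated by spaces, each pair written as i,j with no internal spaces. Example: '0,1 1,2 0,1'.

Answer: 1,2 0,1

Derivation:
Collision at t=1: particles 1 and 2 swap velocities; positions: p0=12 p1=14 p2=14 p3=21; velocities now: v0=2 v1=1 v2=3 v3=3
Collision at t=3: particles 0 and 1 swap velocities; positions: p0=16 p1=16 p2=20 p3=27; velocities now: v0=1 v1=2 v2=3 v3=3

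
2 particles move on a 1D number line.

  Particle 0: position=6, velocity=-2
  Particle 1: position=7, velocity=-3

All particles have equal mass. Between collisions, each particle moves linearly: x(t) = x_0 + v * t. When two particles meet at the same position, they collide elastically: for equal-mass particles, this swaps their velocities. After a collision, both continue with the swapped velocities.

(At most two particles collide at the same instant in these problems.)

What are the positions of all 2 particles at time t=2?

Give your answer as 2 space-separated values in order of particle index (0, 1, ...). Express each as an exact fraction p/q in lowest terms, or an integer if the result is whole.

Collision at t=1: particles 0 and 1 swap velocities; positions: p0=4 p1=4; velocities now: v0=-3 v1=-2
Advance to t=2 (no further collisions before then); velocities: v0=-3 v1=-2; positions = 1 2

Answer: 1 2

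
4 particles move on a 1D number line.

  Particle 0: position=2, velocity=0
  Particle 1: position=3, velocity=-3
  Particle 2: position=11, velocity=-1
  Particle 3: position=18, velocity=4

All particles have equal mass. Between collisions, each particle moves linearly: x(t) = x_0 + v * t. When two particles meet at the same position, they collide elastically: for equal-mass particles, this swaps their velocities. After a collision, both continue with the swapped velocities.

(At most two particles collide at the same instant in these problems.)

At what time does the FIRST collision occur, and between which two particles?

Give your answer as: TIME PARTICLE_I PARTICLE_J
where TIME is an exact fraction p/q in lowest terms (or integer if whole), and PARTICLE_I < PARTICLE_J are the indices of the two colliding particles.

Answer: 1/3 0 1

Derivation:
Pair (0,1): pos 2,3 vel 0,-3 -> gap=1, closing at 3/unit, collide at t=1/3
Pair (1,2): pos 3,11 vel -3,-1 -> not approaching (rel speed -2 <= 0)
Pair (2,3): pos 11,18 vel -1,4 -> not approaching (rel speed -5 <= 0)
Earliest collision: t=1/3 between 0 and 1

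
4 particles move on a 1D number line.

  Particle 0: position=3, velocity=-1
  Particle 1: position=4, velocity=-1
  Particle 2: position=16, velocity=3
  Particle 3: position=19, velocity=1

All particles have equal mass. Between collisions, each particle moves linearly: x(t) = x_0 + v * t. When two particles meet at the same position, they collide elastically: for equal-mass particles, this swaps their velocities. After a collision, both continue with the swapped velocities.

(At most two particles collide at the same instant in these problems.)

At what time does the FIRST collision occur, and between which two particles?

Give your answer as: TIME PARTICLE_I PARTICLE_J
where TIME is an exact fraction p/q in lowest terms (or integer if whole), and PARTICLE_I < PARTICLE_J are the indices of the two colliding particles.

Pair (0,1): pos 3,4 vel -1,-1 -> not approaching (rel speed 0 <= 0)
Pair (1,2): pos 4,16 vel -1,3 -> not approaching (rel speed -4 <= 0)
Pair (2,3): pos 16,19 vel 3,1 -> gap=3, closing at 2/unit, collide at t=3/2
Earliest collision: t=3/2 between 2 and 3

Answer: 3/2 2 3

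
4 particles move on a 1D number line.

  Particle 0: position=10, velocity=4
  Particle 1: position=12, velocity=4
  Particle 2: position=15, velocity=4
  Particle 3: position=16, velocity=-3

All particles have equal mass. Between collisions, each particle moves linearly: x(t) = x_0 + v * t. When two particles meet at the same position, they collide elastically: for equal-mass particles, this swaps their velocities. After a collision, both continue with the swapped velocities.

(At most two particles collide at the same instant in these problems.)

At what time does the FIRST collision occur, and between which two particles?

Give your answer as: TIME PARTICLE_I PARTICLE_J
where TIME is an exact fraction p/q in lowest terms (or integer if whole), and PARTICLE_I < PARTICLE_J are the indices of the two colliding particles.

Pair (0,1): pos 10,12 vel 4,4 -> not approaching (rel speed 0 <= 0)
Pair (1,2): pos 12,15 vel 4,4 -> not approaching (rel speed 0 <= 0)
Pair (2,3): pos 15,16 vel 4,-3 -> gap=1, closing at 7/unit, collide at t=1/7
Earliest collision: t=1/7 between 2 and 3

Answer: 1/7 2 3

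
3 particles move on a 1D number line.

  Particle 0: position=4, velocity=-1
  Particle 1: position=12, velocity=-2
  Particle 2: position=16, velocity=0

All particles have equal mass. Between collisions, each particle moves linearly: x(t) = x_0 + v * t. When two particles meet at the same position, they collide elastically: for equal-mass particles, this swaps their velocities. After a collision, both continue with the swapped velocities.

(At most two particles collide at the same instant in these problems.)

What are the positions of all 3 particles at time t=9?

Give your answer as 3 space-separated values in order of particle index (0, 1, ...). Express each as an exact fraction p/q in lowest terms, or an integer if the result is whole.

Answer: -6 -5 16

Derivation:
Collision at t=8: particles 0 and 1 swap velocities; positions: p0=-4 p1=-4 p2=16; velocities now: v0=-2 v1=-1 v2=0
Advance to t=9 (no further collisions before then); velocities: v0=-2 v1=-1 v2=0; positions = -6 -5 16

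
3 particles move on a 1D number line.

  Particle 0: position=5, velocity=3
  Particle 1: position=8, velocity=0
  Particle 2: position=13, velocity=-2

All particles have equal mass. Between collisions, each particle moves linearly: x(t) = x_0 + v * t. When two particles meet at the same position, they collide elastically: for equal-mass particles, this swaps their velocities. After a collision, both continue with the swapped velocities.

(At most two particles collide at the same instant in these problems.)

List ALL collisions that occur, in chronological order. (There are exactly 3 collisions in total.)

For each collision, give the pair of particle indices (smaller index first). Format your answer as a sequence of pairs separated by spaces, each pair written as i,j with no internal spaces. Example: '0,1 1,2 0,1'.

Collision at t=1: particles 0 and 1 swap velocities; positions: p0=8 p1=8 p2=11; velocities now: v0=0 v1=3 v2=-2
Collision at t=8/5: particles 1 and 2 swap velocities; positions: p0=8 p1=49/5 p2=49/5; velocities now: v0=0 v1=-2 v2=3
Collision at t=5/2: particles 0 and 1 swap velocities; positions: p0=8 p1=8 p2=25/2; velocities now: v0=-2 v1=0 v2=3

Answer: 0,1 1,2 0,1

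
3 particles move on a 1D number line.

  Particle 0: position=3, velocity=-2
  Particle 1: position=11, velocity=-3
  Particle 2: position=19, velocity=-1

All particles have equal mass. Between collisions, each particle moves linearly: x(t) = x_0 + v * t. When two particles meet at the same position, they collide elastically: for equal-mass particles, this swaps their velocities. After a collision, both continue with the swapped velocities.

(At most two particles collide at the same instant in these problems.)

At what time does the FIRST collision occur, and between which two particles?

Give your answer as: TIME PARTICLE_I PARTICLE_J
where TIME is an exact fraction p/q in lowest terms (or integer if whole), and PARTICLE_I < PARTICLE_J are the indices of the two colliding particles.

Answer: 8 0 1

Derivation:
Pair (0,1): pos 3,11 vel -2,-3 -> gap=8, closing at 1/unit, collide at t=8
Pair (1,2): pos 11,19 vel -3,-1 -> not approaching (rel speed -2 <= 0)
Earliest collision: t=8 between 0 and 1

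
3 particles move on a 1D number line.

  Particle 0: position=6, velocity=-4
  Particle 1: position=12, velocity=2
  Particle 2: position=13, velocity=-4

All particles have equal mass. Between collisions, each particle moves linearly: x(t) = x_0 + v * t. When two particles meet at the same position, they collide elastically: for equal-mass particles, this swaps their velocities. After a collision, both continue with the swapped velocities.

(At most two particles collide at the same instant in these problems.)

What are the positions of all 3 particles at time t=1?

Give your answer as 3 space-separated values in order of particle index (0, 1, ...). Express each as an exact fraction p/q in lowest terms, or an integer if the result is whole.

Answer: 2 9 14

Derivation:
Collision at t=1/6: particles 1 and 2 swap velocities; positions: p0=16/3 p1=37/3 p2=37/3; velocities now: v0=-4 v1=-4 v2=2
Advance to t=1 (no further collisions before then); velocities: v0=-4 v1=-4 v2=2; positions = 2 9 14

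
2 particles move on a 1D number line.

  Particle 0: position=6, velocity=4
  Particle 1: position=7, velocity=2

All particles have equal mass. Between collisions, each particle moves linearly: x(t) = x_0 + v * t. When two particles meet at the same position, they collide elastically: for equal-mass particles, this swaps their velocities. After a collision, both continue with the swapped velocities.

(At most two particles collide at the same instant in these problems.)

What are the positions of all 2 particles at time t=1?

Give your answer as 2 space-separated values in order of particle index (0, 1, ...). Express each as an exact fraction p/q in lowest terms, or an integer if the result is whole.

Answer: 9 10

Derivation:
Collision at t=1/2: particles 0 and 1 swap velocities; positions: p0=8 p1=8; velocities now: v0=2 v1=4
Advance to t=1 (no further collisions before then); velocities: v0=2 v1=4; positions = 9 10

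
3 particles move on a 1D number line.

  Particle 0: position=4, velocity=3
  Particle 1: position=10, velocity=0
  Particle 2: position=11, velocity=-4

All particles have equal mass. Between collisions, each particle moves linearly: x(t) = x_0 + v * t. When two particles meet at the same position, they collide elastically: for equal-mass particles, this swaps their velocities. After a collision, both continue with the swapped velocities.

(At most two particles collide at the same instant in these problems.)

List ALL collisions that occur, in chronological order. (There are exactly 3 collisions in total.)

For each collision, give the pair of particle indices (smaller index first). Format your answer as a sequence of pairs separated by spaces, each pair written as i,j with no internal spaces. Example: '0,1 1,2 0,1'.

Collision at t=1/4: particles 1 and 2 swap velocities; positions: p0=19/4 p1=10 p2=10; velocities now: v0=3 v1=-4 v2=0
Collision at t=1: particles 0 and 1 swap velocities; positions: p0=7 p1=7 p2=10; velocities now: v0=-4 v1=3 v2=0
Collision at t=2: particles 1 and 2 swap velocities; positions: p0=3 p1=10 p2=10; velocities now: v0=-4 v1=0 v2=3

Answer: 1,2 0,1 1,2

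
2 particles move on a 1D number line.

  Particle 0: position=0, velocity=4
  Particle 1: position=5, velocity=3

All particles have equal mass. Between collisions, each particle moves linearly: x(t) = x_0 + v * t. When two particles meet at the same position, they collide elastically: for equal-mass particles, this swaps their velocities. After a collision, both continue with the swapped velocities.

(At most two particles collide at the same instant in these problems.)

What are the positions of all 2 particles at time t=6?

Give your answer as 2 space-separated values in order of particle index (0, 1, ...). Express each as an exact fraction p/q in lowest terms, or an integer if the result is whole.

Answer: 23 24

Derivation:
Collision at t=5: particles 0 and 1 swap velocities; positions: p0=20 p1=20; velocities now: v0=3 v1=4
Advance to t=6 (no further collisions before then); velocities: v0=3 v1=4; positions = 23 24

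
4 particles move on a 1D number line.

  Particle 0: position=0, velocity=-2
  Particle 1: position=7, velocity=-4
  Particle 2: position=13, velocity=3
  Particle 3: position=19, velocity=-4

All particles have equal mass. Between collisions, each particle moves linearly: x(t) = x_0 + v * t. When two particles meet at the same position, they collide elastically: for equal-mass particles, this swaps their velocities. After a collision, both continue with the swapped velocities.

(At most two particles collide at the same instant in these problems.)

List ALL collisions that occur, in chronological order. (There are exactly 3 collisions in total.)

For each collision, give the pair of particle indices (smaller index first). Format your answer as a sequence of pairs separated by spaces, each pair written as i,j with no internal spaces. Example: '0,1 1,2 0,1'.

Collision at t=6/7: particles 2 and 3 swap velocities; positions: p0=-12/7 p1=25/7 p2=109/7 p3=109/7; velocities now: v0=-2 v1=-4 v2=-4 v3=3
Collision at t=7/2: particles 0 and 1 swap velocities; positions: p0=-7 p1=-7 p2=5 p3=47/2; velocities now: v0=-4 v1=-2 v2=-4 v3=3
Collision at t=19/2: particles 1 and 2 swap velocities; positions: p0=-31 p1=-19 p2=-19 p3=83/2; velocities now: v0=-4 v1=-4 v2=-2 v3=3

Answer: 2,3 0,1 1,2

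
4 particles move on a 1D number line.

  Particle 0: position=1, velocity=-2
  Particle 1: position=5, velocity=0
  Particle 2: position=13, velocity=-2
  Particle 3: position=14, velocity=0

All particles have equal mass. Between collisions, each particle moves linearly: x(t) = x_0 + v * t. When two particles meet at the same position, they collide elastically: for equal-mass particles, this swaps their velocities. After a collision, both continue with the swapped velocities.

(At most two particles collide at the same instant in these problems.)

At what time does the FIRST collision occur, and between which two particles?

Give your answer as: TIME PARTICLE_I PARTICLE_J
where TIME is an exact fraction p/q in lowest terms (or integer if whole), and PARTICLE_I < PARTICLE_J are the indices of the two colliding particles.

Pair (0,1): pos 1,5 vel -2,0 -> not approaching (rel speed -2 <= 0)
Pair (1,2): pos 5,13 vel 0,-2 -> gap=8, closing at 2/unit, collide at t=4
Pair (2,3): pos 13,14 vel -2,0 -> not approaching (rel speed -2 <= 0)
Earliest collision: t=4 between 1 and 2

Answer: 4 1 2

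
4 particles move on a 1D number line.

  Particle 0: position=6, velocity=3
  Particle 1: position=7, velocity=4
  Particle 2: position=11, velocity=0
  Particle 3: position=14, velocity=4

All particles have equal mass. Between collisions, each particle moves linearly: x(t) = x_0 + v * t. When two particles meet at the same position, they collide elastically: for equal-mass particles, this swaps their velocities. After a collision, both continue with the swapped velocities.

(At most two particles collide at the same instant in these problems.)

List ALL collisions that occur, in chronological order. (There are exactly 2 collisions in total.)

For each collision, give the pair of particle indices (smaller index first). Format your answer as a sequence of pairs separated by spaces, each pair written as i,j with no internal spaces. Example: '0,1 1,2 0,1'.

Answer: 1,2 0,1

Derivation:
Collision at t=1: particles 1 and 2 swap velocities; positions: p0=9 p1=11 p2=11 p3=18; velocities now: v0=3 v1=0 v2=4 v3=4
Collision at t=5/3: particles 0 and 1 swap velocities; positions: p0=11 p1=11 p2=41/3 p3=62/3; velocities now: v0=0 v1=3 v2=4 v3=4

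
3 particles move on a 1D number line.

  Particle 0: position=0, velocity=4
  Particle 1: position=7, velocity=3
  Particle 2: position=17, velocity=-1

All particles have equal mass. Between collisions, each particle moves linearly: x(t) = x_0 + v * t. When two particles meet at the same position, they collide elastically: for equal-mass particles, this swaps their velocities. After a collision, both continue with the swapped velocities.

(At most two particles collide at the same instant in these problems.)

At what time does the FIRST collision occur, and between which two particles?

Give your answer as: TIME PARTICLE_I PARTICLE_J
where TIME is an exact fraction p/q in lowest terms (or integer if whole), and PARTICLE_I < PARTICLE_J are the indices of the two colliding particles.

Pair (0,1): pos 0,7 vel 4,3 -> gap=7, closing at 1/unit, collide at t=7
Pair (1,2): pos 7,17 vel 3,-1 -> gap=10, closing at 4/unit, collide at t=5/2
Earliest collision: t=5/2 between 1 and 2

Answer: 5/2 1 2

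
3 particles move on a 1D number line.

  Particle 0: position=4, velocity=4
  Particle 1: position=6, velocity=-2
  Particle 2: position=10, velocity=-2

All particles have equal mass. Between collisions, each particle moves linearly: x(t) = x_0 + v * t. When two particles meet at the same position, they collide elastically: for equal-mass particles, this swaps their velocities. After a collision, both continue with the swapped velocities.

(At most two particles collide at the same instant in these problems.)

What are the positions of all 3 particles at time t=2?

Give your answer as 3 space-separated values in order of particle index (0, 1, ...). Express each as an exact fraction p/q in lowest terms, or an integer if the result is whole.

Answer: 2 6 12

Derivation:
Collision at t=1/3: particles 0 and 1 swap velocities; positions: p0=16/3 p1=16/3 p2=28/3; velocities now: v0=-2 v1=4 v2=-2
Collision at t=1: particles 1 and 2 swap velocities; positions: p0=4 p1=8 p2=8; velocities now: v0=-2 v1=-2 v2=4
Advance to t=2 (no further collisions before then); velocities: v0=-2 v1=-2 v2=4; positions = 2 6 12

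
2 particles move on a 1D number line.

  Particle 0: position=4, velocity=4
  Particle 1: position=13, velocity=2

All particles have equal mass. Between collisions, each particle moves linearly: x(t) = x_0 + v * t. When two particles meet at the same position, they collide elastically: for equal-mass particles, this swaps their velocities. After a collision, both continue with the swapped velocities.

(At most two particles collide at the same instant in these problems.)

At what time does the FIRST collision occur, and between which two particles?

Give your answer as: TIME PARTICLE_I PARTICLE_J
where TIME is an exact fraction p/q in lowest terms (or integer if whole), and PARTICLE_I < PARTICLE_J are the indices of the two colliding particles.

Answer: 9/2 0 1

Derivation:
Pair (0,1): pos 4,13 vel 4,2 -> gap=9, closing at 2/unit, collide at t=9/2
Earliest collision: t=9/2 between 0 and 1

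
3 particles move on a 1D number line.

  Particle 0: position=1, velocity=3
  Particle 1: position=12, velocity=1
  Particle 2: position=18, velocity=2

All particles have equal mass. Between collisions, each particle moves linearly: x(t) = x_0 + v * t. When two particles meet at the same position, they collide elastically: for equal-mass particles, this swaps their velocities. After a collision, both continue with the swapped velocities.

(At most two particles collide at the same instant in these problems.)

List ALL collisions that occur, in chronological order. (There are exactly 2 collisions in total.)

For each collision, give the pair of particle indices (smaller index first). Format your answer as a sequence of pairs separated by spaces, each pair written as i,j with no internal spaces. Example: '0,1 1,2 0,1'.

Answer: 0,1 1,2

Derivation:
Collision at t=11/2: particles 0 and 1 swap velocities; positions: p0=35/2 p1=35/2 p2=29; velocities now: v0=1 v1=3 v2=2
Collision at t=17: particles 1 and 2 swap velocities; positions: p0=29 p1=52 p2=52; velocities now: v0=1 v1=2 v2=3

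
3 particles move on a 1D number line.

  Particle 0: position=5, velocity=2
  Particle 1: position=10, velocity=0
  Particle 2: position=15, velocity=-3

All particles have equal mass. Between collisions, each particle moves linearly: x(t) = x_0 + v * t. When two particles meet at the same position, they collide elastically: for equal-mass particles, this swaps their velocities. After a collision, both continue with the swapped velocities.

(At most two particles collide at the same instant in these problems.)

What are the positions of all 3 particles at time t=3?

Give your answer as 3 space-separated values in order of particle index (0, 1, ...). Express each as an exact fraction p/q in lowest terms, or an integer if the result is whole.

Answer: 6 10 11

Derivation:
Collision at t=5/3: particles 1 and 2 swap velocities; positions: p0=25/3 p1=10 p2=10; velocities now: v0=2 v1=-3 v2=0
Collision at t=2: particles 0 and 1 swap velocities; positions: p0=9 p1=9 p2=10; velocities now: v0=-3 v1=2 v2=0
Collision at t=5/2: particles 1 and 2 swap velocities; positions: p0=15/2 p1=10 p2=10; velocities now: v0=-3 v1=0 v2=2
Advance to t=3 (no further collisions before then); velocities: v0=-3 v1=0 v2=2; positions = 6 10 11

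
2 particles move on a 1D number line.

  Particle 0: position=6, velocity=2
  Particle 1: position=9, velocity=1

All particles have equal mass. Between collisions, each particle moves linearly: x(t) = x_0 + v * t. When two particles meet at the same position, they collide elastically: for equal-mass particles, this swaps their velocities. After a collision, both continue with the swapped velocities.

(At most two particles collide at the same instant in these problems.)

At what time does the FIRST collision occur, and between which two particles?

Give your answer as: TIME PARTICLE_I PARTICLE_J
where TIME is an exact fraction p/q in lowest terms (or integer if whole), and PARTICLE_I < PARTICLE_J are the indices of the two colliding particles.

Answer: 3 0 1

Derivation:
Pair (0,1): pos 6,9 vel 2,1 -> gap=3, closing at 1/unit, collide at t=3
Earliest collision: t=3 between 0 and 1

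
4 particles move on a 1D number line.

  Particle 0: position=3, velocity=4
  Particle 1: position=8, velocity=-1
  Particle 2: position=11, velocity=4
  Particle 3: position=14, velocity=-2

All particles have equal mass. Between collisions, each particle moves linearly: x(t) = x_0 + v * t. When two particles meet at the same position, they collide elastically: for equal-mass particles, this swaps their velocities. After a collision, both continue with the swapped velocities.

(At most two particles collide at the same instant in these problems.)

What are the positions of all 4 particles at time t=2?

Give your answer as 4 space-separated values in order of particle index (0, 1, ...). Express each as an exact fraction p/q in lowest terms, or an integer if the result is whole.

Collision at t=1/2: particles 2 and 3 swap velocities; positions: p0=5 p1=15/2 p2=13 p3=13; velocities now: v0=4 v1=-1 v2=-2 v3=4
Collision at t=1: particles 0 and 1 swap velocities; positions: p0=7 p1=7 p2=12 p3=15; velocities now: v0=-1 v1=4 v2=-2 v3=4
Collision at t=11/6: particles 1 and 2 swap velocities; positions: p0=37/6 p1=31/3 p2=31/3 p3=55/3; velocities now: v0=-1 v1=-2 v2=4 v3=4
Advance to t=2 (no further collisions before then); velocities: v0=-1 v1=-2 v2=4 v3=4; positions = 6 10 11 19

Answer: 6 10 11 19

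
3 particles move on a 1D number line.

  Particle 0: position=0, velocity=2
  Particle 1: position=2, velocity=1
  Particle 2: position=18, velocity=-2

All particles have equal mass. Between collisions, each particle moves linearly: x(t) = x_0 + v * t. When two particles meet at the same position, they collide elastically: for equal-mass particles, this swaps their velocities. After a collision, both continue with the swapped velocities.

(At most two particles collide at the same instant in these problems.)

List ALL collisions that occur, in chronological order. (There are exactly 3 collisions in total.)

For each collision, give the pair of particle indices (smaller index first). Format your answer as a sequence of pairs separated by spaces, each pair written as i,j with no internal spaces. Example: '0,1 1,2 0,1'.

Collision at t=2: particles 0 and 1 swap velocities; positions: p0=4 p1=4 p2=14; velocities now: v0=1 v1=2 v2=-2
Collision at t=9/2: particles 1 and 2 swap velocities; positions: p0=13/2 p1=9 p2=9; velocities now: v0=1 v1=-2 v2=2
Collision at t=16/3: particles 0 and 1 swap velocities; positions: p0=22/3 p1=22/3 p2=32/3; velocities now: v0=-2 v1=1 v2=2

Answer: 0,1 1,2 0,1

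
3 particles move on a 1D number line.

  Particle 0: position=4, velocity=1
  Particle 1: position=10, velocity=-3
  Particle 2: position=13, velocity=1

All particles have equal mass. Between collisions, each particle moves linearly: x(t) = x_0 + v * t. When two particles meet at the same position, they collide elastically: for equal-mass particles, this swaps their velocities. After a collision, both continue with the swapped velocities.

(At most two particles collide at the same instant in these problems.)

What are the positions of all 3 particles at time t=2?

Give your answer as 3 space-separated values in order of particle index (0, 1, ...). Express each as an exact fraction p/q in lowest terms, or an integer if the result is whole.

Collision at t=3/2: particles 0 and 1 swap velocities; positions: p0=11/2 p1=11/2 p2=29/2; velocities now: v0=-3 v1=1 v2=1
Advance to t=2 (no further collisions before then); velocities: v0=-3 v1=1 v2=1; positions = 4 6 15

Answer: 4 6 15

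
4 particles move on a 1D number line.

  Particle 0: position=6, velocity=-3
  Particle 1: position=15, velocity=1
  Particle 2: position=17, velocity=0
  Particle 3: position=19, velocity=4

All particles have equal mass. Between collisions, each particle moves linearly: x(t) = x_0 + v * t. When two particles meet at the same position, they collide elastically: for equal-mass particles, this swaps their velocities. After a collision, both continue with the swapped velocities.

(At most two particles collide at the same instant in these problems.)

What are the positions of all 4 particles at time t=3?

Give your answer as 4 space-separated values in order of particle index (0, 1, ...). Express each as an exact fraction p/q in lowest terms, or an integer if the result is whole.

Collision at t=2: particles 1 and 2 swap velocities; positions: p0=0 p1=17 p2=17 p3=27; velocities now: v0=-3 v1=0 v2=1 v3=4
Advance to t=3 (no further collisions before then); velocities: v0=-3 v1=0 v2=1 v3=4; positions = -3 17 18 31

Answer: -3 17 18 31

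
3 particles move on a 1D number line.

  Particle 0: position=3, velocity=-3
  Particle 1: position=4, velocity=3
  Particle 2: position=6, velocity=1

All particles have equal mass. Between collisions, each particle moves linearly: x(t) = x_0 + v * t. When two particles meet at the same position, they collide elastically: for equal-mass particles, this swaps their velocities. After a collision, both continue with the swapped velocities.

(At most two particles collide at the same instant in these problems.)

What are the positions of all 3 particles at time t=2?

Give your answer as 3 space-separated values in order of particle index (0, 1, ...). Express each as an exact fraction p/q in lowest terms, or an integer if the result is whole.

Collision at t=1: particles 1 and 2 swap velocities; positions: p0=0 p1=7 p2=7; velocities now: v0=-3 v1=1 v2=3
Advance to t=2 (no further collisions before then); velocities: v0=-3 v1=1 v2=3; positions = -3 8 10

Answer: -3 8 10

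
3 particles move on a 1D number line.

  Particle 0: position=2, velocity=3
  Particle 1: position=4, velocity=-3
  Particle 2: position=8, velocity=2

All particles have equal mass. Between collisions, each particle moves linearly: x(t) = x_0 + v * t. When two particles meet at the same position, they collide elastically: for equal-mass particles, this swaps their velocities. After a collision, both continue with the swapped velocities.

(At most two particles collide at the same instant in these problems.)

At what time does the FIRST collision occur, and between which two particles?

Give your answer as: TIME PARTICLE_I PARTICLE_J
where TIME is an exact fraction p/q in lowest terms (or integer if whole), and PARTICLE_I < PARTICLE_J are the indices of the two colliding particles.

Pair (0,1): pos 2,4 vel 3,-3 -> gap=2, closing at 6/unit, collide at t=1/3
Pair (1,2): pos 4,8 vel -3,2 -> not approaching (rel speed -5 <= 0)
Earliest collision: t=1/3 between 0 and 1

Answer: 1/3 0 1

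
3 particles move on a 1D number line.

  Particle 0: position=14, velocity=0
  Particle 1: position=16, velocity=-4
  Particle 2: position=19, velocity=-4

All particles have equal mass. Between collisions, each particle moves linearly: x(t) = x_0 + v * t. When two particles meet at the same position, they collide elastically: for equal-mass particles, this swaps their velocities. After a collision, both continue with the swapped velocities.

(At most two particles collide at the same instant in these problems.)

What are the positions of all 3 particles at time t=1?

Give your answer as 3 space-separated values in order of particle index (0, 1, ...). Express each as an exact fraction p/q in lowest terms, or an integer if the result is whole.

Answer: 12 14 15

Derivation:
Collision at t=1/2: particles 0 and 1 swap velocities; positions: p0=14 p1=14 p2=17; velocities now: v0=-4 v1=0 v2=-4
Advance to t=1 (no further collisions before then); velocities: v0=-4 v1=0 v2=-4; positions = 12 14 15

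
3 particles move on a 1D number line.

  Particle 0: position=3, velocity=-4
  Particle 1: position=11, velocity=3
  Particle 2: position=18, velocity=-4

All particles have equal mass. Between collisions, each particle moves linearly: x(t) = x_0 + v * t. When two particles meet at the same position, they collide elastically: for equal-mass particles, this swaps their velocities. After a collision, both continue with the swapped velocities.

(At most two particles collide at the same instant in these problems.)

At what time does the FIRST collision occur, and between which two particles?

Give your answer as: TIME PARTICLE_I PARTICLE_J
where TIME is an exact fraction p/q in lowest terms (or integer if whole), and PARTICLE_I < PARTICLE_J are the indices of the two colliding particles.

Pair (0,1): pos 3,11 vel -4,3 -> not approaching (rel speed -7 <= 0)
Pair (1,2): pos 11,18 vel 3,-4 -> gap=7, closing at 7/unit, collide at t=1
Earliest collision: t=1 between 1 and 2

Answer: 1 1 2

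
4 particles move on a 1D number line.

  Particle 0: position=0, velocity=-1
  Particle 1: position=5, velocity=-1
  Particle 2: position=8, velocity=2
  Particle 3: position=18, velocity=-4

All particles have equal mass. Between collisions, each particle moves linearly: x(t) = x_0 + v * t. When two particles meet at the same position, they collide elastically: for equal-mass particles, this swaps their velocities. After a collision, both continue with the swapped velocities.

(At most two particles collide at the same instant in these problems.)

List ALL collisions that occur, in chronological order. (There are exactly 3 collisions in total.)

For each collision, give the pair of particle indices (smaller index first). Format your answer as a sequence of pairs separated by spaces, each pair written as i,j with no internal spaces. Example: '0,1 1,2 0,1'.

Collision at t=5/3: particles 2 and 3 swap velocities; positions: p0=-5/3 p1=10/3 p2=34/3 p3=34/3; velocities now: v0=-1 v1=-1 v2=-4 v3=2
Collision at t=13/3: particles 1 and 2 swap velocities; positions: p0=-13/3 p1=2/3 p2=2/3 p3=50/3; velocities now: v0=-1 v1=-4 v2=-1 v3=2
Collision at t=6: particles 0 and 1 swap velocities; positions: p0=-6 p1=-6 p2=-1 p3=20; velocities now: v0=-4 v1=-1 v2=-1 v3=2

Answer: 2,3 1,2 0,1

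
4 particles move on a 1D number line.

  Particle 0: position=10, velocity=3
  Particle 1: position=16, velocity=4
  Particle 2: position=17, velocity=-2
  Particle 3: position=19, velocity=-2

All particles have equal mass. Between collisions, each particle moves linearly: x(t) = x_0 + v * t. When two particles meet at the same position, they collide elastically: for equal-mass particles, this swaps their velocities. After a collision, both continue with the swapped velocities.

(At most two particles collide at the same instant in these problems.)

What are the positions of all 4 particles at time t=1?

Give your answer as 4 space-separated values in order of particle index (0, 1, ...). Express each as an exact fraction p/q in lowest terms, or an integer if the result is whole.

Collision at t=1/6: particles 1 and 2 swap velocities; positions: p0=21/2 p1=50/3 p2=50/3 p3=56/3; velocities now: v0=3 v1=-2 v2=4 v3=-2
Collision at t=1/2: particles 2 and 3 swap velocities; positions: p0=23/2 p1=16 p2=18 p3=18; velocities now: v0=3 v1=-2 v2=-2 v3=4
Advance to t=1 (no further collisions before then); velocities: v0=3 v1=-2 v2=-2 v3=4; positions = 13 15 17 20

Answer: 13 15 17 20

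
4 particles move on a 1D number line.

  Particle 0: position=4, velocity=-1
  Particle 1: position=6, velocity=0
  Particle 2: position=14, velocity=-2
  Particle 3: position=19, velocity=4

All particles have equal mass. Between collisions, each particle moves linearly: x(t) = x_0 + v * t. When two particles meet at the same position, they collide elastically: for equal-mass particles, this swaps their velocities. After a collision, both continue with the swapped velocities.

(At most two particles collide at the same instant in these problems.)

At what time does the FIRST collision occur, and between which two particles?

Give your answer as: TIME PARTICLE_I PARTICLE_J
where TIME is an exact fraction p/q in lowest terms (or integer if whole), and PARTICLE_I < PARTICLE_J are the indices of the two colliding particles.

Pair (0,1): pos 4,6 vel -1,0 -> not approaching (rel speed -1 <= 0)
Pair (1,2): pos 6,14 vel 0,-2 -> gap=8, closing at 2/unit, collide at t=4
Pair (2,3): pos 14,19 vel -2,4 -> not approaching (rel speed -6 <= 0)
Earliest collision: t=4 between 1 and 2

Answer: 4 1 2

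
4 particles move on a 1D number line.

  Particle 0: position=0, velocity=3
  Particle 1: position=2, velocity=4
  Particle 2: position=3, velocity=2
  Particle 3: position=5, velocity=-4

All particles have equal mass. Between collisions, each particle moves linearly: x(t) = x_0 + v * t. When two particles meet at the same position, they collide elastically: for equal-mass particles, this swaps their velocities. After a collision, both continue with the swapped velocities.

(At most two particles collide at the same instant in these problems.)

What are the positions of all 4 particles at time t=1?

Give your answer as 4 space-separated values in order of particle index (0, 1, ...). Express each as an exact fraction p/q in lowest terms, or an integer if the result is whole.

Answer: 1 3 5 6

Derivation:
Collision at t=1/3: particles 2 and 3 swap velocities; positions: p0=1 p1=10/3 p2=11/3 p3=11/3; velocities now: v0=3 v1=4 v2=-4 v3=2
Collision at t=3/8: particles 1 and 2 swap velocities; positions: p0=9/8 p1=7/2 p2=7/2 p3=15/4; velocities now: v0=3 v1=-4 v2=4 v3=2
Collision at t=1/2: particles 2 and 3 swap velocities; positions: p0=3/2 p1=3 p2=4 p3=4; velocities now: v0=3 v1=-4 v2=2 v3=4
Collision at t=5/7: particles 0 and 1 swap velocities; positions: p0=15/7 p1=15/7 p2=31/7 p3=34/7; velocities now: v0=-4 v1=3 v2=2 v3=4
Advance to t=1 (no further collisions before then); velocities: v0=-4 v1=3 v2=2 v3=4; positions = 1 3 5 6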